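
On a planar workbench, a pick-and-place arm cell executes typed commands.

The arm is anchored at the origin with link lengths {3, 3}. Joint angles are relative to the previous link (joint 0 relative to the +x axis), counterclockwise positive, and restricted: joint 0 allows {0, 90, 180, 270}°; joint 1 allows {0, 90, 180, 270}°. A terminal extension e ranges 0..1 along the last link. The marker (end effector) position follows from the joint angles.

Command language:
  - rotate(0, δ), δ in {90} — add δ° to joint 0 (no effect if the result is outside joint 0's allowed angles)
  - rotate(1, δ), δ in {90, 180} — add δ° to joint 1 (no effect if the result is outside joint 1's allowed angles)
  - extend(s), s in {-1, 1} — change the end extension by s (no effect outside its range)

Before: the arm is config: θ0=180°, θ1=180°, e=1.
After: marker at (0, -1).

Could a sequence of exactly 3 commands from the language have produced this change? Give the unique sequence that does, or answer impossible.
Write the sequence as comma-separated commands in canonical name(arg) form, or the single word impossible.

rotate(0, 90), rotate(0, 90), rotate(0, 90)

t0: config: θ0=180°, θ1=180°, e=1
1. rotate(0, 90) → config: θ0=270°, θ1=180°, e=1
2. rotate(0, 90) → config: θ0=0°, θ1=180°, e=1
3. rotate(0, 90) → config: θ0=90°, θ1=180°, e=1
all 125 alternatives checked — unique.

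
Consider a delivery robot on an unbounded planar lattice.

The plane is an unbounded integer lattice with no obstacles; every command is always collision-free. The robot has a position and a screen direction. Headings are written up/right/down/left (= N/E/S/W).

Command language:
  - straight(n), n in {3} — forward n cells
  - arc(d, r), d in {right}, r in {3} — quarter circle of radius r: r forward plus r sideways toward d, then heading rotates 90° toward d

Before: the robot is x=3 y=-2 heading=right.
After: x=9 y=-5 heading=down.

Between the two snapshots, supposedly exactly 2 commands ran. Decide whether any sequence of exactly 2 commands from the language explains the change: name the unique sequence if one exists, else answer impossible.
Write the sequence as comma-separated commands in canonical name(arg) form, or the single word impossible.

key: order matters: swapping straight(3) and arc(right, 3) lands elsewhere
t0: x=3 y=-2 heading=right
step 1 (straight(3)): x=6 y=-2 heading=right
step 2 (arc(right, 3)): x=9 y=-5 heading=down
all 4 alternatives checked — unique.

straight(3), arc(right, 3)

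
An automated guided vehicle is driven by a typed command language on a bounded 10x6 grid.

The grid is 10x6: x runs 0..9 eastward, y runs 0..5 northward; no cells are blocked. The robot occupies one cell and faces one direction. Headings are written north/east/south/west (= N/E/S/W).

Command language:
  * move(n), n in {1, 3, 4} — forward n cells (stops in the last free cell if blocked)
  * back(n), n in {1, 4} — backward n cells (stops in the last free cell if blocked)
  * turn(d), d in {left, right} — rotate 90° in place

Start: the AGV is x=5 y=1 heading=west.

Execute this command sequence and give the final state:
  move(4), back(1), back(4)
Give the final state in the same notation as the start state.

begin: x=5 y=1 heading=west
step 1 (move(4)): x=1 y=1 heading=west
step 2 (back(1)): x=2 y=1 heading=west
step 3 (back(4)): x=6 y=1 heading=west

x=6 y=1 heading=west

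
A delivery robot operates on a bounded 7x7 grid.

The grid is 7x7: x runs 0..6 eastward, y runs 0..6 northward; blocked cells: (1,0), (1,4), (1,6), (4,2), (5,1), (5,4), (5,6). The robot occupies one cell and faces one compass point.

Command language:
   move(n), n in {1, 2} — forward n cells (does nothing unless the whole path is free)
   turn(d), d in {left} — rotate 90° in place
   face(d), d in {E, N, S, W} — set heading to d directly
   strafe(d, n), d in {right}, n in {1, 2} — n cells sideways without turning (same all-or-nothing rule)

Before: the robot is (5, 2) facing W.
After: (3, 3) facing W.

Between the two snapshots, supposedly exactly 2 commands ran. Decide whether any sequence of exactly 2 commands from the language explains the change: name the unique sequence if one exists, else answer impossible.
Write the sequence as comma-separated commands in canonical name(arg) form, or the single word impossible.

key: running move(2) before strafe(right, 1) would end elsewhere — order is forced
t0: (5, 2) facing W
t=1 strafe(right, 1) ⇒ (5, 3) facing W
t=2 move(2) ⇒ (3, 3) facing W
uniquely the one of 81 2-step routes that fits.

strafe(right, 1), move(2)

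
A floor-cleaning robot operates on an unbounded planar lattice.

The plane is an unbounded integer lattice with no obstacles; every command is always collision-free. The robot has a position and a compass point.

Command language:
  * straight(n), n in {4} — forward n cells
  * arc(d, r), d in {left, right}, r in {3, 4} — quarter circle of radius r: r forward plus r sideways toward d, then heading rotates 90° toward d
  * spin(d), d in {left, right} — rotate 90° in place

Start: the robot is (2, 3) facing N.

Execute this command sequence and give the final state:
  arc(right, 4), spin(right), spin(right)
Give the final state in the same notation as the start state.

(6, 7) facing W

initial: (2, 3) facing N
t=1 arc(right, 4) ⇒ (6, 7) facing E
t=2 spin(right) ⇒ (6, 7) facing S
t=3 spin(right) ⇒ (6, 7) facing W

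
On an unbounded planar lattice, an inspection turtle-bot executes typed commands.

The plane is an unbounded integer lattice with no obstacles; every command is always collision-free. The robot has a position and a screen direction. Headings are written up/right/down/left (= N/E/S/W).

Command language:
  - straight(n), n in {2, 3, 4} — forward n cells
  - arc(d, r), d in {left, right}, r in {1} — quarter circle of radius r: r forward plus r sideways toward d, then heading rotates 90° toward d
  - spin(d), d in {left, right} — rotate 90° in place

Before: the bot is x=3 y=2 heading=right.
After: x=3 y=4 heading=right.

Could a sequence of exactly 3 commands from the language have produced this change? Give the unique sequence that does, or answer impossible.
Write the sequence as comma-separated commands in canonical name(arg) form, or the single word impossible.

key: heading stays E — rotations cancel among the 3 commands
start: x=3 y=2 heading=right
[1] after spin(left): x=3 y=2 heading=up
[2] after straight(2): x=3 y=4 heading=up
[3] after spin(right): x=3 y=4 heading=right
all 343 alternatives checked — unique.

spin(left), straight(2), spin(right)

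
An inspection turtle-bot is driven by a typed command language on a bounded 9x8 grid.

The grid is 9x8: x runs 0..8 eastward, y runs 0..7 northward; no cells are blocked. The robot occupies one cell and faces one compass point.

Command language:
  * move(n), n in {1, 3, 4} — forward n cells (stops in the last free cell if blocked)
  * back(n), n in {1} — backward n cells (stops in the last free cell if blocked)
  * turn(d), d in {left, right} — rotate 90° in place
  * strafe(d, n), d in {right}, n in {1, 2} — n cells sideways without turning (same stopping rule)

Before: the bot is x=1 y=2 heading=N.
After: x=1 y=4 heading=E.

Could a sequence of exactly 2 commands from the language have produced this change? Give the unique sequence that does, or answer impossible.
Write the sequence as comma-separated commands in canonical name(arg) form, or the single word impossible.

impossible

no 2-step route produces this change.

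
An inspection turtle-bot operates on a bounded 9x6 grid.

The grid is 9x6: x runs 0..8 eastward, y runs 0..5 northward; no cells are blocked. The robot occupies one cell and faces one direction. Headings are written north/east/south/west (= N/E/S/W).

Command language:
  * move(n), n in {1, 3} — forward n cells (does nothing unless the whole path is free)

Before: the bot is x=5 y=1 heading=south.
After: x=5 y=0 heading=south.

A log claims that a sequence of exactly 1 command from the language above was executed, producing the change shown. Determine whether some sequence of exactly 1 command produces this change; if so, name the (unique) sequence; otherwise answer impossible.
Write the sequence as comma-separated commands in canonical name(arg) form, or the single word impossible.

move(1)

key: heading stays S — the single command does not turn
initial: x=5 y=1 heading=south
[1] after move(1): x=5 y=0 heading=south
uniquely the one of 2 1-step routes that fits.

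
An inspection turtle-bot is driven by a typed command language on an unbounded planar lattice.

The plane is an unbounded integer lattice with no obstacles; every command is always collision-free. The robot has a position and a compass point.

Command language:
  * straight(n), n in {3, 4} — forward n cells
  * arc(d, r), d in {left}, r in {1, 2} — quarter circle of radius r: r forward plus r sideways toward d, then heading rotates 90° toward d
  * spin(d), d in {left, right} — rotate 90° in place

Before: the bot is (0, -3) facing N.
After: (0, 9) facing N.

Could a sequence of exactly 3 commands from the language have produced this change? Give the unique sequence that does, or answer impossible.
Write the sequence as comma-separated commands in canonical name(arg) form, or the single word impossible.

straight(4), straight(4), straight(4)

key: still facing N at the end — nothing in the sequence rotates
initial: (0, -3) facing N
t=1 straight(4) ⇒ (0, 1) facing N
t=2 straight(4) ⇒ (0, 5) facing N
t=3 straight(4) ⇒ (0, 9) facing N
uniquely the one of 216 3-step routes that fits.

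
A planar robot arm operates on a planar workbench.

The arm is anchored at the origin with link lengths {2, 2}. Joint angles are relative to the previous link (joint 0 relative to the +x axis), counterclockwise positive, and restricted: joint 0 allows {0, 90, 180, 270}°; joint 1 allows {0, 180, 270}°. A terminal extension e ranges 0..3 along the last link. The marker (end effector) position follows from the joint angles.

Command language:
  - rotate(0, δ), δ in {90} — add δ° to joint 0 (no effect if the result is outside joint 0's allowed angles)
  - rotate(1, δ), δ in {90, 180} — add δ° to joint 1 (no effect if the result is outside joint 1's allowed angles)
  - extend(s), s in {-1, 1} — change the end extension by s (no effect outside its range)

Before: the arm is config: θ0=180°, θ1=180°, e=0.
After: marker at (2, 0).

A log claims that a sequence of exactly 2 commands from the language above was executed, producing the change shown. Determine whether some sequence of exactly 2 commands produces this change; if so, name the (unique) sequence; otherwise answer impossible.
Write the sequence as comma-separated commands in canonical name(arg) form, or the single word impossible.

extend(1), extend(1)

from: config: θ0=180°, θ1=180°, e=0
t=1 extend(1) ⇒ config: θ0=180°, θ1=180°, e=1
t=2 extend(1) ⇒ config: θ0=180°, θ1=180°, e=2
no rival 2-sequence matches.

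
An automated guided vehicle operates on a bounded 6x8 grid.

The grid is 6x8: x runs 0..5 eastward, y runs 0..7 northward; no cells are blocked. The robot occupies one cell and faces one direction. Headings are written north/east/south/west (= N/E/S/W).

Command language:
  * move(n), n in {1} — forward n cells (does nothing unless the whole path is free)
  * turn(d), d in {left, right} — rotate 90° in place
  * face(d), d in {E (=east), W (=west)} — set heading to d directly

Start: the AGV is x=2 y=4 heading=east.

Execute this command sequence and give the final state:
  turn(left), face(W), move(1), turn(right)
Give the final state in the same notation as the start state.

t0: x=2 y=4 heading=east
1. turn(left) → x=2 y=4 heading=north
2. face(W) → x=2 y=4 heading=west
3. move(1) → x=1 y=4 heading=west
4. turn(right) → x=1 y=4 heading=north

x=1 y=4 heading=north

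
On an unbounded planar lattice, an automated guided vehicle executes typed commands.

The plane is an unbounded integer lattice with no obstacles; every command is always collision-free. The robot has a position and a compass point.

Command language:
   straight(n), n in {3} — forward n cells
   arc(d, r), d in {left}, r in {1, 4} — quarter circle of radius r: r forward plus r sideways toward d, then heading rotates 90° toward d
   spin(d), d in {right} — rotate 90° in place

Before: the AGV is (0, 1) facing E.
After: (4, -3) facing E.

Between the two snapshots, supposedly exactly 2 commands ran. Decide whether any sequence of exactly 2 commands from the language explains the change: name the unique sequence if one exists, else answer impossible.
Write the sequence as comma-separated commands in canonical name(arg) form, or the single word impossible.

key: order matters: swapping spin(right) and arc(left, 4) lands elsewhere
start: (0, 1) facing E
t=1 spin(right) ⇒ (0, 1) facing S
t=2 arc(left, 4) ⇒ (4, -3) facing E
all 16 alternatives checked — unique.

spin(right), arc(left, 4)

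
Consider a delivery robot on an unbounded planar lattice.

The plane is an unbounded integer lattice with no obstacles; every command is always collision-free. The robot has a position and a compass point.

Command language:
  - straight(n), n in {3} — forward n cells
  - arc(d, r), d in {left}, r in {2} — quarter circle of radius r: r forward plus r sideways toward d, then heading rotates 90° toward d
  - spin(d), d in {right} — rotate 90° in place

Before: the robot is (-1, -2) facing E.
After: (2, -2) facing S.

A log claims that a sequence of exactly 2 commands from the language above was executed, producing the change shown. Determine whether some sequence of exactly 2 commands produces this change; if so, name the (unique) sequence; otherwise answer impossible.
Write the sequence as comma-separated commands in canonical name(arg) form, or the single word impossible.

straight(3), spin(right)

key: position moved to (2,-2) AND the heading swung to S — translation plus rotation needed
start: (-1, -2) facing E
1. straight(3) → (2, -2) facing E
2. spin(right) → (2, -2) facing S
no rival 2-sequence matches.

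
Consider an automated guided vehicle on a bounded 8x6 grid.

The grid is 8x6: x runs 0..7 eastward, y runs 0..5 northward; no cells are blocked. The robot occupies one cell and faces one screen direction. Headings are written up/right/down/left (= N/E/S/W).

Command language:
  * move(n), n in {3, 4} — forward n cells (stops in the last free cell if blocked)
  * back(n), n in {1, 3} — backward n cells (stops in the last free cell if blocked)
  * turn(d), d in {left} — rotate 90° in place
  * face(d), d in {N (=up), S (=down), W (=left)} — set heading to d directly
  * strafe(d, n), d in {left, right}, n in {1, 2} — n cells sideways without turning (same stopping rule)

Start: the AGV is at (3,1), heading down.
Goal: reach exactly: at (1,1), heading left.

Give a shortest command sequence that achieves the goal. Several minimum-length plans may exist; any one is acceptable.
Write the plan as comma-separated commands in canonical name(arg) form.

from: at (3,1), heading down
step 1 (strafe(right, 2)): at (1,1), heading down
step 2 (face(W)): at (1,1), heading left
no 1-step plan works, so 2 is optimal.

strafe(right, 2), face(W)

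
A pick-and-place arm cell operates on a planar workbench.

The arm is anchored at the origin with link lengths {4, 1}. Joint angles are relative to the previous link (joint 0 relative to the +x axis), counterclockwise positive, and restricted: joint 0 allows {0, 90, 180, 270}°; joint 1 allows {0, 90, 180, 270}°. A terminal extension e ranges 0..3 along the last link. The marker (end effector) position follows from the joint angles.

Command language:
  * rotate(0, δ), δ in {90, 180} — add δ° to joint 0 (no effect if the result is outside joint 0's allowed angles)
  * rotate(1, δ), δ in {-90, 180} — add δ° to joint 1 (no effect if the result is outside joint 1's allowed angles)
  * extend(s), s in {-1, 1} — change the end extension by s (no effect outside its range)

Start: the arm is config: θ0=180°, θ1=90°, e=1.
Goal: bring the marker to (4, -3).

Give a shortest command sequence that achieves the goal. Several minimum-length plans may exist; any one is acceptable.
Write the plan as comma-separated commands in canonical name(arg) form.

t0: config: θ0=180°, θ1=90°, e=1
1. rotate(1, 180) → config: θ0=180°, θ1=270°, e=1
2. extend(1) → config: θ0=180°, θ1=270°, e=2
3. rotate(0, 180) → config: θ0=0°, θ1=270°, e=2
minimal: 3 command(s), checked below 3.

rotate(1, 180), extend(1), rotate(0, 180)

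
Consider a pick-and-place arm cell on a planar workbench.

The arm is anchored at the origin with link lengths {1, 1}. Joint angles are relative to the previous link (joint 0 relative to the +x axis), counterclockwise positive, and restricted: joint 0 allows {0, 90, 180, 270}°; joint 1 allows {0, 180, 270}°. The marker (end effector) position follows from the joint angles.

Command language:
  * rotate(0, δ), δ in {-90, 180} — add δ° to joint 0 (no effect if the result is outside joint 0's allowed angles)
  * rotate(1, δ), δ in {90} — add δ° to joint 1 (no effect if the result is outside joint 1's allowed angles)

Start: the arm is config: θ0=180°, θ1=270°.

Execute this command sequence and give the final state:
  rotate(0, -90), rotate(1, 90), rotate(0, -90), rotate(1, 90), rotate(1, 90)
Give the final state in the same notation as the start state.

from: config: θ0=180°, θ1=270°
step 1 (rotate(0, -90)): config: θ0=90°, θ1=270°
step 2 (rotate(1, 90)): config: θ0=90°, θ1=0°
step 3 (rotate(0, -90)): config: θ0=0°, θ1=0°
step 4 (rotate(1, 90)): config: θ0=0°, θ1=0°
step 5 (rotate(1, 90)): config: θ0=0°, θ1=0°

config: θ0=0°, θ1=0°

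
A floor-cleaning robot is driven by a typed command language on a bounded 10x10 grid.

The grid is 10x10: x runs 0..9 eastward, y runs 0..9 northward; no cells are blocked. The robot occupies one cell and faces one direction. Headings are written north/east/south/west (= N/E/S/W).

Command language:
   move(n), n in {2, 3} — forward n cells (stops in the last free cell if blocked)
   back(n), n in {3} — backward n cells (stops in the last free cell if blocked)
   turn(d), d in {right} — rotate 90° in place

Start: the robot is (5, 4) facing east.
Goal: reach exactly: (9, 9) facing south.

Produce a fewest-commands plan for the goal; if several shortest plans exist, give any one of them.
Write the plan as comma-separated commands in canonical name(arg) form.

t0: (5, 4) facing east
step 1 (move(2)): (7, 4) facing east
step 2 (move(2)): (9, 4) facing east
step 3 (turn(right)): (9, 4) facing south
step 4 (back(3)): (9, 7) facing south
step 5 (back(3)): (9, 9) facing south
no 4-step plan works, so 5 is optimal.

move(2), move(2), turn(right), back(3), back(3)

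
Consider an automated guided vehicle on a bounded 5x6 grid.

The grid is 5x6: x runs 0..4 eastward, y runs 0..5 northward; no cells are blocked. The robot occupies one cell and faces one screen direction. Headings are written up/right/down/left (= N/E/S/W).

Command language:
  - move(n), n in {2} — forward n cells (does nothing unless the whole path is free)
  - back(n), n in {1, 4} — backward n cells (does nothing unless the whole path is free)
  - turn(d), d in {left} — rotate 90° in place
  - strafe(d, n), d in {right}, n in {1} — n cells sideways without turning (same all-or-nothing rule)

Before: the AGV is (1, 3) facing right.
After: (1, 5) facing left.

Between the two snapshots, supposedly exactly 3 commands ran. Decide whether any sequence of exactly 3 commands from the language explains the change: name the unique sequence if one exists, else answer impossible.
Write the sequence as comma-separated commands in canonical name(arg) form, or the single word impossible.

turn(left), move(2), turn(left)

key: position moved to (1,5) AND the heading swung to W — translation plus rotation needed
from: (1, 3) facing right
[1] after turn(left): (1, 3) facing up
[2] after move(2): (1, 5) facing up
[3] after turn(left): (1, 5) facing left
all 125 alternatives checked — unique.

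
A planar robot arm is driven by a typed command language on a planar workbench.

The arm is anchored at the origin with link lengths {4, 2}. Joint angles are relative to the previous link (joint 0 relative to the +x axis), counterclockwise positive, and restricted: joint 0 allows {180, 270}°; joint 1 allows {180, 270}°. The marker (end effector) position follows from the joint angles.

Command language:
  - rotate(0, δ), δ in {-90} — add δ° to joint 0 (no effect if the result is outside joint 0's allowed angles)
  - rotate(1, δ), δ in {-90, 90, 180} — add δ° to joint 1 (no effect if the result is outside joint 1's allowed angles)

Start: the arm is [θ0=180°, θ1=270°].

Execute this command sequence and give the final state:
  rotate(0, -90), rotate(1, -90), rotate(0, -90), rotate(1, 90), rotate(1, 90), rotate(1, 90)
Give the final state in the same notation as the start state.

[θ0=180°, θ1=270°]

initial: [θ0=180°, θ1=270°]
[1] after rotate(0, -90): [θ0=180°, θ1=270°]
[2] after rotate(1, -90): [θ0=180°, θ1=180°]
[3] after rotate(0, -90): [θ0=180°, θ1=180°]
[4] after rotate(1, 90): [θ0=180°, θ1=270°]
[5] after rotate(1, 90): [θ0=180°, θ1=270°]
[6] after rotate(1, 90): [θ0=180°, θ1=270°]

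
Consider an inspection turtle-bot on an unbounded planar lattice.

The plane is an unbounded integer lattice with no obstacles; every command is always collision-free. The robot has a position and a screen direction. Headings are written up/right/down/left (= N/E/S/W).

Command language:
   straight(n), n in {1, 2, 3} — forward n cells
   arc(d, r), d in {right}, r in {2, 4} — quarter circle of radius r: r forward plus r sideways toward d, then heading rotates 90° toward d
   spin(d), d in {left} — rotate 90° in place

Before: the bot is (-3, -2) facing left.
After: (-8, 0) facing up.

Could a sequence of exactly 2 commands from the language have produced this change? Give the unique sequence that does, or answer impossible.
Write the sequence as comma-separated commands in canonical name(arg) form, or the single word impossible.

key: position moved to (-8,0) AND the heading swung to N — translation plus rotation needed
begin: (-3, -2) facing left
step 1 (straight(3)): (-6, -2) facing left
step 2 (arc(right, 2)): (-8, 0) facing up
no other 2-command option fits: unique.

straight(3), arc(right, 2)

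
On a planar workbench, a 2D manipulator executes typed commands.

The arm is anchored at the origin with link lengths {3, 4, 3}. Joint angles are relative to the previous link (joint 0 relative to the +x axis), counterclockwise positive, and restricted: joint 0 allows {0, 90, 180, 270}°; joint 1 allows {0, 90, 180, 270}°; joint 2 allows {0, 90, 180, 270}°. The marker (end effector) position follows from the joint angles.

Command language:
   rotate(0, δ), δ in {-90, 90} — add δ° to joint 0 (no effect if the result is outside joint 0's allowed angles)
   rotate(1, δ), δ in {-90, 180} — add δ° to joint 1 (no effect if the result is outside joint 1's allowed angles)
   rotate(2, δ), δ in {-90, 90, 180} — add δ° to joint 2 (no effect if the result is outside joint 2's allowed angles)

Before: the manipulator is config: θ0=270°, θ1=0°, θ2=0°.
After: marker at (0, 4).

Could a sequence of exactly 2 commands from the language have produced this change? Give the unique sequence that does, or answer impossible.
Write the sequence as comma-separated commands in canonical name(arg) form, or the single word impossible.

begin: config: θ0=270°, θ1=0°, θ2=0°
1. rotate(1, -90) → config: θ0=270°, θ1=270°, θ2=0°
2. rotate(1, -90) → config: θ0=270°, θ1=180°, θ2=0°
uniquely the one of 49 2-step routes that fits.

rotate(1, -90), rotate(1, -90)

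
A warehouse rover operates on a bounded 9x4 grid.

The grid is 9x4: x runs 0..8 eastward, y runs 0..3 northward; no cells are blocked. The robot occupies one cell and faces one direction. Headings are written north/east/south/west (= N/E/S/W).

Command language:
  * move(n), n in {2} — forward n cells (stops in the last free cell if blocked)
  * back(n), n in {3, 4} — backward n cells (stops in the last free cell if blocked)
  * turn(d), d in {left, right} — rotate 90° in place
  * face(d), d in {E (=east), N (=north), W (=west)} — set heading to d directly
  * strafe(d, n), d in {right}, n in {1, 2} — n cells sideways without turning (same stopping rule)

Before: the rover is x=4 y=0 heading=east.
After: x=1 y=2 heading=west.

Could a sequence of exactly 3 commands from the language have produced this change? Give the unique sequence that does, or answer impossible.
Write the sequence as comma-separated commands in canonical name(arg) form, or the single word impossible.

key: running strafe(right, 2) before back(3) would end elsewhere — order is forced
from: x=4 y=0 heading=east
step 1 (back(3)): x=1 y=0 heading=east
step 2 (face(W)): x=1 y=0 heading=west
step 3 (strafe(right, 2)): x=1 y=2 heading=west
uniquely the one of 1000 3-step routes that fits.

back(3), face(W), strafe(right, 2)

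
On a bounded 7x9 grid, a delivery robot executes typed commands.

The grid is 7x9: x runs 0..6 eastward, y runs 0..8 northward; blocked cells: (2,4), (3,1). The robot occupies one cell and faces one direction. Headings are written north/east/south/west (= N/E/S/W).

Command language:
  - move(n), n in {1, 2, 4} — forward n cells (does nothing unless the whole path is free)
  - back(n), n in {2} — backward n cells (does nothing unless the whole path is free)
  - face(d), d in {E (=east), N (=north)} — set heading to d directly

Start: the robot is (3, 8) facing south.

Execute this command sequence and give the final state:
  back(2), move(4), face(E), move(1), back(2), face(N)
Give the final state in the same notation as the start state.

(4, 4) facing north

begin: (3, 8) facing south
t=1 back(2) ⇒ (3, 8) facing south
t=2 move(4) ⇒ (3, 4) facing south
t=3 face(E) ⇒ (3, 4) facing east
t=4 move(1) ⇒ (4, 4) facing east
t=5 back(2) ⇒ (4, 4) facing east
t=6 face(N) ⇒ (4, 4) facing north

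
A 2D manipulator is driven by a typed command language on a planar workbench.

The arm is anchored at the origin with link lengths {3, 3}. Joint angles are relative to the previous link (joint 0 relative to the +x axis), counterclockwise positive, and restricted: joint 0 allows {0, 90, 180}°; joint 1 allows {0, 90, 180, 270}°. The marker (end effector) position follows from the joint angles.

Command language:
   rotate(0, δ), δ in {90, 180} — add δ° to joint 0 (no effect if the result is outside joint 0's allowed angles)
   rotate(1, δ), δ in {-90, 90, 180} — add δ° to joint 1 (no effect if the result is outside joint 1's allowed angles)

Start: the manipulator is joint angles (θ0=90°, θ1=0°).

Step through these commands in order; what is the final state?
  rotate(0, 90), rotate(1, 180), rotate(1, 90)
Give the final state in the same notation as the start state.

start: joint angles (θ0=90°, θ1=0°)
[1] after rotate(0, 90): joint angles (θ0=180°, θ1=0°)
[2] after rotate(1, 180): joint angles (θ0=180°, θ1=180°)
[3] after rotate(1, 90): joint angles (θ0=180°, θ1=270°)

joint angles (θ0=180°, θ1=270°)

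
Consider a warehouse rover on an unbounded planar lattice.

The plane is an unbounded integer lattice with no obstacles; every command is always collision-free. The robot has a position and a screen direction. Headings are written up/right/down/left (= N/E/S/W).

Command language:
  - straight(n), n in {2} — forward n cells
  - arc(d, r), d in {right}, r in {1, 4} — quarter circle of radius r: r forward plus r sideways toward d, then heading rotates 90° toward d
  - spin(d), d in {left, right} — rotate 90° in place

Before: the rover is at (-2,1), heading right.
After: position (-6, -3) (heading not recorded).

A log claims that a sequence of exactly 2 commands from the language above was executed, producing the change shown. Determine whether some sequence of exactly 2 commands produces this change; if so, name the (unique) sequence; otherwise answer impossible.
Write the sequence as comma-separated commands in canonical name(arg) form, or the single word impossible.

spin(right), arc(right, 4)

key: order matters: swapping spin(right) and arc(right, 4) lands elsewhere
initial: at (-2,1), heading right
1. spin(right) → at (-2,1), heading down
2. arc(right, 4) → at (-6,-3), heading left
no rival 2-sequence matches.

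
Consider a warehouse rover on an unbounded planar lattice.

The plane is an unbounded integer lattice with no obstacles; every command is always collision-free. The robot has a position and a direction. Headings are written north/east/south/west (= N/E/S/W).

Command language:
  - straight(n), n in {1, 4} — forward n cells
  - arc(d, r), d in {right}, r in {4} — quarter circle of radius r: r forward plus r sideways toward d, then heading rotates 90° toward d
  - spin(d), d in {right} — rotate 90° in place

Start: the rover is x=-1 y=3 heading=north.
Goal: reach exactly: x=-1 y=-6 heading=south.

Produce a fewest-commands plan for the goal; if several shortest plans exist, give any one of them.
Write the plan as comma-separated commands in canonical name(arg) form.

spin(right), spin(right), straight(4), straight(4), straight(1)

start: x=-1 y=3 heading=north
step 1 (spin(right)): x=-1 y=3 heading=east
step 2 (spin(right)): x=-1 y=3 heading=south
step 3 (straight(4)): x=-1 y=-1 heading=south
step 4 (straight(4)): x=-1 y=-5 heading=south
step 5 (straight(1)): x=-1 y=-6 heading=south
minimal: 5 command(s), checked below 5.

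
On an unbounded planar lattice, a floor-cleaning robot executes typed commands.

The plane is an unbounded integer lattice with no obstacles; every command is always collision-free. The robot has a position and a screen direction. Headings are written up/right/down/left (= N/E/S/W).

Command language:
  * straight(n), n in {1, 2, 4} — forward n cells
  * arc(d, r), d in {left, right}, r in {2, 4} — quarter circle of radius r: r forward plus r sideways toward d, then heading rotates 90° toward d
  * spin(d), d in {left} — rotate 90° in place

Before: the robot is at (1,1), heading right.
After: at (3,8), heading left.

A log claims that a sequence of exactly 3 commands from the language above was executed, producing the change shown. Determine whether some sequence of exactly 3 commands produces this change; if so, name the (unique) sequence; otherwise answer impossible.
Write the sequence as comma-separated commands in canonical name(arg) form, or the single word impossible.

arc(left, 4), straight(1), arc(left, 2)

key: order matters: swapping arc(left, 4) and arc(left, 2) lands elsewhere
begin: at (1,1), heading right
[1] after arc(left, 4): at (5,5), heading up
[2] after straight(1): at (5,6), heading up
[3] after arc(left, 2): at (3,8), heading left
uniquely the one of 512 3-step routes that fits.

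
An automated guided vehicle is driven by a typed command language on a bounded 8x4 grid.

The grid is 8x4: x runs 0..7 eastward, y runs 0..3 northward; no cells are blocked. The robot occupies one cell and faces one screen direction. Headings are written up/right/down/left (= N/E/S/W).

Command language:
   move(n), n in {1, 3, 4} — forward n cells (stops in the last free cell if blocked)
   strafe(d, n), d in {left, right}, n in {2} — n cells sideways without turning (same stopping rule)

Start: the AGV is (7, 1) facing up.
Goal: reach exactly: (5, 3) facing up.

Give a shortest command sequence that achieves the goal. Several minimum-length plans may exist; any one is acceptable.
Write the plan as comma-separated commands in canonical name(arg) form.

from: (7, 1) facing up
[1] after strafe(left, 2): (5, 1) facing up
[2] after move(4): (5, 3) facing up
no 1-step plan works, so 2 is optimal.

strafe(left, 2), move(4)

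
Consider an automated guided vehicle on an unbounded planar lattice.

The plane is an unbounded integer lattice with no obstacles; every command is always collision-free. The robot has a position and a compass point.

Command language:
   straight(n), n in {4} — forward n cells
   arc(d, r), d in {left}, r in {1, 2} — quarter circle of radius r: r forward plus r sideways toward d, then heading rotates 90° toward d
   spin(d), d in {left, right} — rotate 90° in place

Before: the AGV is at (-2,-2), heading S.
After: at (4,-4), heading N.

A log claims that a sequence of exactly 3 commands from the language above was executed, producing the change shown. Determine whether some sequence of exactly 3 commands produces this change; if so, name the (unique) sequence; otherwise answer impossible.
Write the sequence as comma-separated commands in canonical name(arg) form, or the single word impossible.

key: position moved to (4,-4) AND the heading swung to N — translation plus rotation needed
start: at (-2,-2), heading S
t=1 arc(left, 2) ⇒ at (0,-4), heading E
t=2 straight(4) ⇒ at (4,-4), heading E
t=3 spin(left) ⇒ at (4,-4), heading N
no other 3-command option fits: unique.

arc(left, 2), straight(4), spin(left)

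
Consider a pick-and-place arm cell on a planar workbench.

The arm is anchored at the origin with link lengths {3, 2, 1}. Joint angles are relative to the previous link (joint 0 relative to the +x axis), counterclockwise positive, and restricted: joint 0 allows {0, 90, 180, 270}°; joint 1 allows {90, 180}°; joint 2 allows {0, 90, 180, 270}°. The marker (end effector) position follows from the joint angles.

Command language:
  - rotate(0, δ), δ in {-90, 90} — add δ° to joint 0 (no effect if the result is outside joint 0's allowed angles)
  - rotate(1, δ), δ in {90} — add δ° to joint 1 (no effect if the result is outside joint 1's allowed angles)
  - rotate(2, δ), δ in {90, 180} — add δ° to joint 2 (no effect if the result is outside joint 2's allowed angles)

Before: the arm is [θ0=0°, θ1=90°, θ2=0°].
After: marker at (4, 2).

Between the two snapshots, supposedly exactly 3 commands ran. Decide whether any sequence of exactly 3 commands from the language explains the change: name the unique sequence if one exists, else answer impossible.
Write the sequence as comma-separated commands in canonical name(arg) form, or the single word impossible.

rotate(2, 90), rotate(2, 90), rotate(2, 90)

from: [θ0=0°, θ1=90°, θ2=0°]
step 1 (rotate(2, 90)): [θ0=0°, θ1=90°, θ2=90°]
step 2 (rotate(2, 90)): [θ0=0°, θ1=90°, θ2=180°]
step 3 (rotate(2, 90)): [θ0=0°, θ1=90°, θ2=270°]
no rival 3-sequence matches.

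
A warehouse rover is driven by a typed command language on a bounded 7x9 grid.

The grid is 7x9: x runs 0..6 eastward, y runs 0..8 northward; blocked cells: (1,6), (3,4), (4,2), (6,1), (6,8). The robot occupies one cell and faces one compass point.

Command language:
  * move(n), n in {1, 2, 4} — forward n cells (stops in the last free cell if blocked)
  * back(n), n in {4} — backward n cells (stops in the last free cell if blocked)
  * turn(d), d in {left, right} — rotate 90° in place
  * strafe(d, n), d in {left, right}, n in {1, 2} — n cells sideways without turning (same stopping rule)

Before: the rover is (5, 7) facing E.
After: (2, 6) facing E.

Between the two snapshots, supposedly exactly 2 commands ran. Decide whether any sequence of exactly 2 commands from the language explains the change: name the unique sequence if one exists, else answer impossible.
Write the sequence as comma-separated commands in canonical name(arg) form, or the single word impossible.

key: back(4) is stopped early by the blocked cell at (1,6)
begin: (5, 7) facing E
step 1 (strafe(right, 1)): (5, 6) facing E
step 2 (back(4)): (2, 6) facing E
all 100 alternatives checked — unique.

strafe(right, 1), back(4)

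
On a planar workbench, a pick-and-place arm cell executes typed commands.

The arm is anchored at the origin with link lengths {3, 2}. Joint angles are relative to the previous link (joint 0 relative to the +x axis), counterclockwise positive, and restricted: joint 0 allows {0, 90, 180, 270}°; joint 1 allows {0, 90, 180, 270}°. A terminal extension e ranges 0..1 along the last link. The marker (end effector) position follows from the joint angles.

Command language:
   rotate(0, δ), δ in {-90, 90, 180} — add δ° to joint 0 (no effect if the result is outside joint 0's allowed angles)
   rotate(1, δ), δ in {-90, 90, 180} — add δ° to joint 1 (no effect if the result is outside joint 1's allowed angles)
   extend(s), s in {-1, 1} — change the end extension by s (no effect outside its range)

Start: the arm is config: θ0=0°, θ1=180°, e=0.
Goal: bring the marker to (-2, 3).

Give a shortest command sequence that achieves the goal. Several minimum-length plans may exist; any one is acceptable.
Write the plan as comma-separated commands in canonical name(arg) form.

rotate(1, -90), rotate(0, 90)

from: config: θ0=0°, θ1=180°, e=0
1. rotate(1, -90) → config: θ0=0°, θ1=90°, e=0
2. rotate(0, 90) → config: θ0=90°, θ1=90°, e=0
nothing shorter than 2 reaches the goal.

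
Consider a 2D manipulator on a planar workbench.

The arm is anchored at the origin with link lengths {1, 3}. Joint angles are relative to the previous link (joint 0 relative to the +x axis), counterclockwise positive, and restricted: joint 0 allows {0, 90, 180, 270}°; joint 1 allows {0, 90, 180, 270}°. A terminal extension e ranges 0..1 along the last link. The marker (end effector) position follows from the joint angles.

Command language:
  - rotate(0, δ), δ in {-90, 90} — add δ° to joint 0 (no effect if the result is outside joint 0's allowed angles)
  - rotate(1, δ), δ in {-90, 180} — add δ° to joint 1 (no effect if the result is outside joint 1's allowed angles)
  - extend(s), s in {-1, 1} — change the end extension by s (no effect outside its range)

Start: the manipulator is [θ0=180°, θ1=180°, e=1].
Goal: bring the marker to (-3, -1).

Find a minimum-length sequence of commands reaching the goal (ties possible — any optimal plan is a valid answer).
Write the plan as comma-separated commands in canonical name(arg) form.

t0: [θ0=180°, θ1=180°, e=1]
1. rotate(1, -90) → [θ0=180°, θ1=90°, e=1]
2. extend(-1) → [θ0=180°, θ1=90°, e=0]
3. rotate(1, 180) → [θ0=180°, θ1=270°, e=0]
4. rotate(0, 90) → [θ0=270°, θ1=270°, e=0]
no 3-step plan works, so 4 is optimal.

rotate(1, -90), extend(-1), rotate(1, 180), rotate(0, 90)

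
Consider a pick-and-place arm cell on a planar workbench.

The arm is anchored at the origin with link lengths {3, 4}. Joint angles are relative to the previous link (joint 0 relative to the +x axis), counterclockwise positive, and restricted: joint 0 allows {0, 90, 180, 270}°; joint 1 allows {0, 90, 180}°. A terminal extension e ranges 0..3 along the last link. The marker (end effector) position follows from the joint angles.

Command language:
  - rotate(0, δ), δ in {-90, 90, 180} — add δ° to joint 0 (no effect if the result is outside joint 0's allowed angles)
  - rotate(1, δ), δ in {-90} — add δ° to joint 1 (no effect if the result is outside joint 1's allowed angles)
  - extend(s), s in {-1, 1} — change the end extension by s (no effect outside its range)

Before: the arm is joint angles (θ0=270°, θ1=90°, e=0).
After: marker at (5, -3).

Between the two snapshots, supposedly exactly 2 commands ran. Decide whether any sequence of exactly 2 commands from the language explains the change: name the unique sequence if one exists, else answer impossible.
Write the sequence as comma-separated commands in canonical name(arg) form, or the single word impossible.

key: running extend(1) before extend(-1) would end elsewhere — order is forced
initial: joint angles (θ0=270°, θ1=90°, e=0)
[1] after extend(-1): joint angles (θ0=270°, θ1=90°, e=0)
[2] after extend(1): joint angles (θ0=270°, θ1=90°, e=1)
uniquely the one of 36 2-step routes that fits.

extend(-1), extend(1)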